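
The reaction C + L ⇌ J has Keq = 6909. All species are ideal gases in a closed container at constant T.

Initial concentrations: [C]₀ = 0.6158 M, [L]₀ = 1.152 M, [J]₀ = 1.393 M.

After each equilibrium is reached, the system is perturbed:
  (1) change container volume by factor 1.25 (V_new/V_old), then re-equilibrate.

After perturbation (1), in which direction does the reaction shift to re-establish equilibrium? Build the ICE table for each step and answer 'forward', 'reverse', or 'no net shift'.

Direction: reverse

Q₀ = 1.964 vs Keq = 6909 ⇒ Q<K, forward
Step 1:
                    C           L           J
  I            0.6158       1.152       1.393
  C           -0.6153     -0.6153      0.6153
  E        5.4155e-04      0.5367       2.008
  solve Keq expr → x = 0.6153; check Q = 6909
Then change container volume by factor 1.25 (V_new/V_old).
Step 2:
                    C           L           J
  I        4.3324e-04      0.4294       1.607
  C        1.0814e-04  1.0814e-04 -1.0814e-04
  E        5.4138e-04      0.4295       1.606
  solve Keq expr → x = -1.0814e-04; check Q = 6909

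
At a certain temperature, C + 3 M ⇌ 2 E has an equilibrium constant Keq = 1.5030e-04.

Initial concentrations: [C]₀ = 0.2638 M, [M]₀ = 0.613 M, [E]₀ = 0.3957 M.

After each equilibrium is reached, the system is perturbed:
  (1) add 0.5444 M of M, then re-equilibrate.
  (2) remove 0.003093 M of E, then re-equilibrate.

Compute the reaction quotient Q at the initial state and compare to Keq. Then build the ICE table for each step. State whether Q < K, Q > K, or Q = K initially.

Q₀ = 2.577; Q > K (proceeds reverse)

Q₀ = 2.577 vs Keq = 1.5030e-04 ⇒ Q>K, reverse
Step 1:
                    C           M           E
  Initial      0.2638       0.613      0.3957
  Change       0.1925      0.5774     -0.3849
  Equil        0.4563        1.19     0.01076
  solve Keq expr → x = -0.1925; check Q = 1.5030e-04
Then add 0.5444 M of M.
Step 2:
                    C           M           E
  Initial      0.4563       1.735     0.01076
  Change    -0.003946    -0.01184    0.007892
  Equil        0.4523       1.723     0.01865
  solve Keq expr → x = 0.003946; check Q = 1.5030e-04
Then remove 0.003093 M of E.
Step 3:
                    C           M           E
  Initial      0.4523       1.723     0.01555
  Change    -0.001495   -0.004484     0.00299
  Equil        0.4508       1.718     0.01854
  solve Keq expr → x = 0.001495; check Q = 1.5030e-04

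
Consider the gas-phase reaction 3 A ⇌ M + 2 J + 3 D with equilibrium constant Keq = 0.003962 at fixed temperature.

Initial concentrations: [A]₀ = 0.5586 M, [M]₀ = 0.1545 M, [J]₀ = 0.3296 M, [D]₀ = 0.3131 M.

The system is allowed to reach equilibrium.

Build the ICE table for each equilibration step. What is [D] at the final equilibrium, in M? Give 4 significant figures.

Q₀ = 0.002956 vs Keq = 0.003962 ⇒ Q<K, forward
Step 1:
                   A          M          J          D
  Initial     0.5586     0.1545     0.3296     0.3131
  Change      -0.014   0.004668   0.009335      0.014
  Equil       0.5446     0.1592     0.3389     0.3271
  solve Keq expr → x = 0.004668; check Q = 0.003962

[D]_eq = 0.3271 M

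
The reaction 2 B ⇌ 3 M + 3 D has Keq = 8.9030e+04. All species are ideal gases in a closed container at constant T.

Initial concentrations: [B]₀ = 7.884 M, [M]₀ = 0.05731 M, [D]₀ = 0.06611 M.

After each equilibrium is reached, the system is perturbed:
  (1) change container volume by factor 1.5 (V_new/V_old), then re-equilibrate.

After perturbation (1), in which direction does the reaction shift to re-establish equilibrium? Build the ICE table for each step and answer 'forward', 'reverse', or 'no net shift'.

Direction: forward

Q₀ = 8.7498e-10 vs Keq = 8.9030e+04 ⇒ Q<K, forward
Step 1:
                  B         M         D
  I           7.884   0.05731   0.06611
  C          -5.721     8.581     8.581
  E           2.163     8.638     8.647
  solve Keq expr → x = 2.86; check Q = 8.9030e+04
Then change container volume by factor 1.5 (V_new/V_old).
Step 2:
                  B         M         D
  I           1.442     5.759     5.765
  C         -0.5103    0.7655    0.7655
  E           0.932     6.524      6.53
  solve Keq expr → x = 0.2552; check Q = 8.9030e+04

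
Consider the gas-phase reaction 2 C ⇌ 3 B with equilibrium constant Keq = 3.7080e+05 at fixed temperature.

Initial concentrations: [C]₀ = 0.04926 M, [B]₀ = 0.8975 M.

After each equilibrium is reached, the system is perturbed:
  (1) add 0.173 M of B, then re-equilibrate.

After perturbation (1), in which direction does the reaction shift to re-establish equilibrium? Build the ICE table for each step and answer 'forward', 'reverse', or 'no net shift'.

Q₀ = 297.9 vs Keq = 3.7080e+05 ⇒ Q<K, forward
Step 1:
                    C           B
  init        0.04926      0.8975
  Δ          -0.04769     0.07154
  eq         0.001567       0.969
  solve Keq expr → x = 0.02385; check Q = 3.7080e+05
Then add 0.173 M of B.
Step 2:
                    C           B
  init       0.001567       1.142
  Δ        4.3599e-04 -6.5398e-04
  eq         0.002003       1.141
  solve Keq expr → x = -2.1799e-04; check Q = 3.7080e+05

Direction: reverse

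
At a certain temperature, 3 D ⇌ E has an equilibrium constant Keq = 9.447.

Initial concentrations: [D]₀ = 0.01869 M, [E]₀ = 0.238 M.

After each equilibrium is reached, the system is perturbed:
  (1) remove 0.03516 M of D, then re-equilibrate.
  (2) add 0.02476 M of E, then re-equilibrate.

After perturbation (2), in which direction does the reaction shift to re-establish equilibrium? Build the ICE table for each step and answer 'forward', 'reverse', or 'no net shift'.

Q₀ = 3.6454e+04 vs Keq = 9.447 ⇒ Q>K, reverse
Step 1:
                  D         E
  I         0.01869     0.238
  C          0.2375  -0.07916
  E          0.2562    0.1588
  solve Keq expr → x = -0.07916; check Q = 9.447
Then remove 0.03516 M of D.
Step 2:
                  D         E
  I           0.221    0.1588
  C         0.02972 -0.009906
  E          0.2507    0.1489
  solve Keq expr → x = -0.009906; check Q = 9.447
Then add 0.02476 M of E.
Step 3:
                  D         E
  I          0.2507    0.1737
  C         0.01127 -0.003758
  E           0.262    0.1699
  solve Keq expr → x = -0.003758; check Q = 9.447

Direction: reverse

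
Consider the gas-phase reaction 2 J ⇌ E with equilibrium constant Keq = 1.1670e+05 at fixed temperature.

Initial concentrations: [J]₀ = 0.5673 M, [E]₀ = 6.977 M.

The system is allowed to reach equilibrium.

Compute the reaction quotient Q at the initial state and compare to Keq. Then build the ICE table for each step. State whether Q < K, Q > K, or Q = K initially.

Q₀ = 21.68 vs Keq = 1.1670e+05 ⇒ Q<K, forward
Step 1:
                   J          E
  I           0.5673      6.977
  C          -0.5594     0.2797
  E         0.007886      7.257
  solve Keq expr → x = 0.2797; check Q = 1.1670e+05

Q₀ = 21.68; Q < K (proceeds forward)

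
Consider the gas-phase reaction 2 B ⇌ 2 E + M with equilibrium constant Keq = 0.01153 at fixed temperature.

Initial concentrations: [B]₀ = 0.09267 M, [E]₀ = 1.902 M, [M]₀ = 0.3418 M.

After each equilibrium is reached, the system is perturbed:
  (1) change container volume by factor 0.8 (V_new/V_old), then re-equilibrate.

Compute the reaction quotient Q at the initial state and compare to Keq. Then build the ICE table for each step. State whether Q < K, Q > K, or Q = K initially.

Q₀ = 144; Q > K (proceeds reverse)

Q₀ = 144 vs Keq = 0.01153 ⇒ Q>K, reverse
Step 1:
                   B          E          M
  init       0.09267      1.902     0.3418
  Δ           0.6746    -0.6746    -0.3373
  eq          0.7673      1.227   0.004505
  solve Keq expr → x = -0.3373; check Q = 0.01153
Then change container volume by factor 0.8 (V_new/V_old).
Step 2:
                   B          E          M
  init        0.9591      1.534   0.005632
  Δ         0.002186  -0.002186  -0.001093
  eq          0.9613      1.532   0.004539
  solve Keq expr → x = -0.001093; check Q = 0.01153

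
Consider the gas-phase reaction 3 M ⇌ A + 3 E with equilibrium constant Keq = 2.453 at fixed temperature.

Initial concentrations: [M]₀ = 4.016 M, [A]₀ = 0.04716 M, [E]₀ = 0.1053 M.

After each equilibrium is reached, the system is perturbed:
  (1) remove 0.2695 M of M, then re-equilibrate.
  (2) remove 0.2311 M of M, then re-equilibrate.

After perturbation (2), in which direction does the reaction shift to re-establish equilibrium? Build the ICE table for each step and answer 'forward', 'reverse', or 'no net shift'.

Direction: reverse

Q₀ = 8.5012e-07 vs Keq = 2.453 ⇒ Q<K, forward
Step 1:
                  M         A         E
  I           4.016   0.04716    0.1053
  C          -2.326    0.7755     2.326
  E            1.69    0.8227     2.432
  solve Keq expr → x = 0.7755; check Q = 2.453
Then remove 0.2695 M of M.
Step 2:
                  M         A         E
  I            1.42    0.8227     2.432
  C          0.1408  -0.04694   -0.1408
  E           1.561    0.7757     2.291
  solve Keq expr → x = -0.04694; check Q = 2.453
Then remove 0.2311 M of M.
Step 3:
                  M         A         E
  I            1.33    0.7757     2.291
  C          0.1218  -0.04061   -0.1218
  E           1.452    0.7351     2.169
  solve Keq expr → x = -0.04061; check Q = 2.453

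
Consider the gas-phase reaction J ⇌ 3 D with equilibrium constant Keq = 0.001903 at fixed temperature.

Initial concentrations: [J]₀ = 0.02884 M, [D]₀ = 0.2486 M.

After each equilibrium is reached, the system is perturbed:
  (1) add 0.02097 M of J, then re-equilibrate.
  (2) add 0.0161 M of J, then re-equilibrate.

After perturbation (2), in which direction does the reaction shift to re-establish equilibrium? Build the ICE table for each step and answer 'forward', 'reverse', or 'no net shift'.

Q₀ = 0.5327 vs Keq = 0.001903 ⇒ Q>K, reverse
Step 1:
                  J         D
  I         0.02884    0.2486
  C         0.06415   -0.1925
  E         0.09299   0.05614
  solve Keq expr → x = -0.06415; check Q = 0.001903
Then add 0.02097 M of J.
Step 2:
                  J         D
  I           0.114   0.05614
  C        -0.00124  0.003719
  E          0.1127   0.05986
  solve Keq expr → x = 0.00124; check Q = 0.001903
Then add 0.0161 M of J.
Step 3:
                  J         D
  I          0.1288   0.05986
  C       -8.6144e-04  0.002584
  E           0.128   0.06245
  solve Keq expr → x = 8.6144e-04; check Q = 0.001903

Direction: forward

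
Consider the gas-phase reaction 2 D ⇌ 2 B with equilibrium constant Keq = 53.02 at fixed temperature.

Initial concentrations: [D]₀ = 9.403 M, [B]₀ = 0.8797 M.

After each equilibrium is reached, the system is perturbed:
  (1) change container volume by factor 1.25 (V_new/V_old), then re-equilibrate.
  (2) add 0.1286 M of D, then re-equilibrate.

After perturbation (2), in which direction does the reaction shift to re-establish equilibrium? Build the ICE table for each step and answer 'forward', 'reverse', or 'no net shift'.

Q₀ = 0.008753 vs Keq = 53.02 ⇒ Q<K, forward
Step 1:
                    D           B
  Initial       9.403      0.8797
  Change       -8.161       8.161
  Equil         1.242       9.041
  solve Keq expr → x = 4.081; check Q = 53.02
Then change container volume by factor 1.25 (V_new/V_old).
Step 2:
                    D           B
  Initial      0.9933       7.233
  Change            0           0
  Equil        0.9933       7.233
  solve Keq expr → x = 0; check Q = 53.02
Then add 0.1286 M of D.
Step 3:
                    D           B
  Initial       1.122       7.233
  Change      -0.1131      0.1131
  Equil         1.009       7.346
  solve Keq expr → x = 0.05654; check Q = 53.02

Direction: forward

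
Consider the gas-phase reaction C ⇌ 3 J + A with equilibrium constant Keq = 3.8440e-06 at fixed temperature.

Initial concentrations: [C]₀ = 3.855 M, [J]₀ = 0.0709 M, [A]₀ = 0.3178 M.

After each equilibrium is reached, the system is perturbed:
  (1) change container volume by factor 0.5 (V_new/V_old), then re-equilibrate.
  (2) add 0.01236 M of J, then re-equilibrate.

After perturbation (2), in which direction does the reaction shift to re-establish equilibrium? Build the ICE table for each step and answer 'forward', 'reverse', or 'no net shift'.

Q₀ = 2.9381e-05 vs Keq = 3.8440e-06 ⇒ Q>K, reverse
Step 1:
                   C          J          A
  Initial      3.855     0.0709     0.3178
  Change     0.01148   -0.03443   -0.01148
  Equil        3.866    0.03647     0.3063
  solve Keq expr → x = -0.01148; check Q = 3.8440e-06
Then change container volume by factor 0.5 (V_new/V_old).
Step 2:
                   C          J          A
  Initial      7.733    0.07295     0.6126
  Change     0.01207   -0.03621   -0.01207
  Equil        7.745    0.03673     0.6006
  solve Keq expr → x = -0.01207; check Q = 3.8440e-06
Then add 0.01236 M of J.
Step 3:
                   C          J          A
  Initial      7.745    0.04909     0.6006
  Change     0.00409   -0.01227   -0.00409
  Equil        7.749    0.03683     0.5965
  solve Keq expr → x = -0.00409; check Q = 3.8440e-06

Direction: reverse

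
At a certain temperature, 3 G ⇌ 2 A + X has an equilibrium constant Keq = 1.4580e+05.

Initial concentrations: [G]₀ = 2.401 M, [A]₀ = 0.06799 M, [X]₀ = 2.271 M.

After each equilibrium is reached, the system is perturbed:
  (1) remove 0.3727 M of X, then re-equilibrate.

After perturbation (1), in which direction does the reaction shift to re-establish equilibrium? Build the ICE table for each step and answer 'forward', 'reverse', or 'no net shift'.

Q₀ = 7.5846e-04 vs Keq = 1.4580e+05 ⇒ Q<K, forward
Step 1:
                  G         A         X
  init        2.401   0.06799     2.271
  Δ          -2.363     1.575    0.7875
  eq         0.0384     1.643     3.059
  solve Keq expr → x = 0.7875; check Q = 1.4580e+05
Then remove 0.3727 M of X.
Step 2:
                  G         A         X
  init       0.0384     1.643     2.686
  Δ       -0.001609  0.001073 5.3647e-04
  eq        0.03679     1.644     2.686
  solve Keq expr → x = 5.3647e-04; check Q = 1.4580e+05

Direction: forward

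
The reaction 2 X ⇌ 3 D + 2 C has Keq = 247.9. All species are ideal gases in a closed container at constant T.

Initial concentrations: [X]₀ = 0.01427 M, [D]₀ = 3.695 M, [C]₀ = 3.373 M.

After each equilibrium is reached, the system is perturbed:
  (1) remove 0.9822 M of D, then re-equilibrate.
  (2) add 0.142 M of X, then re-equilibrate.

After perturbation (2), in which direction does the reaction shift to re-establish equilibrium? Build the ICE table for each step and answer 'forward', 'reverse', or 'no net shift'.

Q₀ = 2.8186e+06 vs Keq = 247.9 ⇒ Q>K, reverse
Step 1:
                  X         D         C
  Initial   0.01427     3.695     3.373
  Change     0.7085    -1.063   -0.7085
  Equil      0.7227     2.632     2.665
  solve Keq expr → x = -0.3542; check Q = 247.9
Then remove 0.9822 M of D.
Step 2:
                  X         D         C
  Initial    0.7227      1.65     2.665
  Change    -0.2156    0.3234    0.2156
  Equil      0.5071     1.973      2.88
  solve Keq expr → x = 0.1078; check Q = 247.9
Then add 0.142 M of X.
Step 3:
                  X         D         C
  Initial    0.6491     1.973      2.88
  Change   -0.07981    0.1197   0.07981
  Equil      0.5693     2.093      2.96
  solve Keq expr → x = 0.03991; check Q = 247.9

Direction: forward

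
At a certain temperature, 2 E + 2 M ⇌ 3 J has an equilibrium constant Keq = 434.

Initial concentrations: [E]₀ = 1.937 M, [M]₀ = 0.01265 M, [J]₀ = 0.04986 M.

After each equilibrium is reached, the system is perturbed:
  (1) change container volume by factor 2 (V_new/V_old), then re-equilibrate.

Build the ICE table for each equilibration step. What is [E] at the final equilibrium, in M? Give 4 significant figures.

Q₀ = 0.2065 vs Keq = 434 ⇒ Q<K, forward
Step 1:
                    E           M           J
  init          1.937     0.01265     0.04986
  Δ          -0.01221    -0.01221     0.01831
  eq            1.925  4.4387e-04     0.06817
  solve Keq expr → x = 0.006103; check Q = 434
Then change container volume by factor 2 (V_new/V_old).
Step 2:
                    E           M           J
  init         0.9624  2.2193e-04     0.03408
  Δ        9.0035e-05  9.0035e-05 -1.3505e-04
  eq           0.9625  3.1197e-04     0.03395
  solve Keq expr → x = -4.5018e-05; check Q = 434

[E]_eq = 0.9625 M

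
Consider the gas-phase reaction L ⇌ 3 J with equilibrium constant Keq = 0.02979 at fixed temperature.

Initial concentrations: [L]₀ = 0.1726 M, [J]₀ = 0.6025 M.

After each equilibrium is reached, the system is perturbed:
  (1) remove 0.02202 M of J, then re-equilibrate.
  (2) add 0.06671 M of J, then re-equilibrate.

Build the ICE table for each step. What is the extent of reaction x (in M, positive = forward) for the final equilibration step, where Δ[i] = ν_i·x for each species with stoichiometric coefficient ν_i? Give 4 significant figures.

Q₀ = 1.267 vs Keq = 0.02979 ⇒ Q>K, reverse
Step 1:
                   L          J
  I           0.1726     0.6025
  C           0.1314    -0.3941
  E            0.304     0.2084
  solve Keq expr → x = -0.1314; check Q = 0.02979
Then remove 0.02202 M of J.
Step 2:
                   L          J
  I            0.304     0.1864
  C        -0.006817    0.02045
  E           0.2971     0.2069
  solve Keq expr → x = 0.006817; check Q = 0.02979
Then add 0.06671 M of J.
Step 3:
                   L          J
  I           0.2971     0.2736
  C          0.02067   -0.06202
  E           0.3178     0.2116
  solve Keq expr → x = -0.02067; check Q = 0.02979

x = -0.02067 M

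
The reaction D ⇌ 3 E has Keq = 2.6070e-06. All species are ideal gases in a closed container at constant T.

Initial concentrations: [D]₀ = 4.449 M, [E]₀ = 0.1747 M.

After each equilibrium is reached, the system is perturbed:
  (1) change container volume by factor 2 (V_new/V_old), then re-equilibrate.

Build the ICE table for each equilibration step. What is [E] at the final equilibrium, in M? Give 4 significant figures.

Q₀ = 0.001198 vs Keq = 2.6070e-06 ⇒ Q>K, reverse
Step 1:
                  D         E
  Initial     4.449    0.1747
  Change    0.05066    -0.152
  Equil         4.5   0.02272
  solve Keq expr → x = -0.05066; check Q = 2.6070e-06
Then change container volume by factor 2 (V_new/V_old).
Step 2:
                  D         E
  Initial      2.25   0.01136
  Change  -0.002222  0.006667
  Equil       2.248   0.01803
  solve Keq expr → x = 0.002222; check Q = 2.6070e-06

[E]_eq = 0.01803 M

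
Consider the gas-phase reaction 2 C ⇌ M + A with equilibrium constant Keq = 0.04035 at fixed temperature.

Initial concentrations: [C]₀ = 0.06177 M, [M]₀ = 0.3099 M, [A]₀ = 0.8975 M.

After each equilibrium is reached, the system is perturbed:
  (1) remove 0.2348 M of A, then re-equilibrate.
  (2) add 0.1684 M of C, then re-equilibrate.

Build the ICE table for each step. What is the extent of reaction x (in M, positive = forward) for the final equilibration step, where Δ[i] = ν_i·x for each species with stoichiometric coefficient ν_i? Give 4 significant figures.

Q₀ = 72.9 vs Keq = 0.04035 ⇒ Q>K, reverse
Step 1:
                   C          M          A
  I          0.06177     0.3099     0.8975
  C           0.5677    -0.2838    -0.2838
  E           0.6295    0.02605     0.6137
  solve Keq expr → x = -0.2838; check Q = 0.04035
Then remove 0.2348 M of A.
Step 2:
                   C          M          A
  I           0.6295    0.02605     0.3789
  C         -0.02369    0.01185    0.01185
  E           0.6058     0.0379     0.3907
  solve Keq expr → x = 0.01185; check Q = 0.04035
Then add 0.1684 M of C.
Step 3:
                   C          M          A
  I           0.7742     0.0379     0.3907
  C         -0.03305    0.01653    0.01653
  E           0.7411    0.05442     0.4072
  solve Keq expr → x = 0.01653; check Q = 0.04035

x = 0.01653 M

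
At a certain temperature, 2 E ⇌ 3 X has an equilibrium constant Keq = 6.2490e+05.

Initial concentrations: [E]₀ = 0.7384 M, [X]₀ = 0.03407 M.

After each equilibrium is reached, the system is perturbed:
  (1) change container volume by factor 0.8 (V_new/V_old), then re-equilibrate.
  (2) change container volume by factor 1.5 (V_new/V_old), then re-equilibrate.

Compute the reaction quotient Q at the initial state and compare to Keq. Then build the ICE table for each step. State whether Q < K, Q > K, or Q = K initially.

Q₀ = 7.2533e-05; Q < K (proceeds forward)

Q₀ = 7.2533e-05 vs Keq = 6.2490e+05 ⇒ Q<K, forward
Step 1:
                  E         X
  I          0.7384   0.03407
  C         -0.7369     1.105
  E        0.001538     1.139
  solve Keq expr → x = 0.3684; check Q = 6.2490e+05
Then change container volume by factor 0.8 (V_new/V_old).
Step 2:
                  E         X
  I        0.001923     1.424
  C       2.2622e-04 -3.3933e-04
  E        0.002149     1.424
  solve Keq expr → x = -1.1311e-04; check Q = 6.2490e+05
Then change container volume by factor 1.5 (V_new/V_old).
Step 3:
                  E         X
  I        0.001433    0.9492
  C       -2.6221e-04 3.9331e-04
  E        0.001171    0.9496
  solve Keq expr → x = 1.3110e-04; check Q = 6.2490e+05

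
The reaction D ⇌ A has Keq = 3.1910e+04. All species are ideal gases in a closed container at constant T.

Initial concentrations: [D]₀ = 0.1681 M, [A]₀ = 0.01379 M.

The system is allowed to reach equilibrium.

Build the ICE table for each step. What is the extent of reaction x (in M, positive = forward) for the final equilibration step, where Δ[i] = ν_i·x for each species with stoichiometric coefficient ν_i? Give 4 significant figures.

x = 0.1681 M

Q₀ = 0.08203 vs Keq = 3.1910e+04 ⇒ Q<K, forward
Step 1:
                   D          A
  init        0.1681    0.01379
  Δ          -0.1681     0.1681
  eq      5.6999e-06     0.1819
  solve Keq expr → x = 0.1681; check Q = 3.1910e+04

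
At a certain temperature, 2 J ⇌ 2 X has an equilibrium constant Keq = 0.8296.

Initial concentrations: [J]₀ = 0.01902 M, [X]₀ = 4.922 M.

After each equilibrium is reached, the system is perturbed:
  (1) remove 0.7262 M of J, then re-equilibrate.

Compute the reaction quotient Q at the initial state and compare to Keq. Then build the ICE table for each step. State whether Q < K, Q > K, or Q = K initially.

Q₀ = 6.6967e+04 vs Keq = 0.8296 ⇒ Q>K, reverse
Step 1:
                  J         X
  Initial   0.01902     4.922
  Change      2.567    -2.567
  Equil       2.586     2.355
  solve Keq expr → x = -1.283; check Q = 0.8296
Then remove 0.7262 M of J.
Step 2:
                  J         X
  Initial      1.86     2.355
  Change     0.3462   -0.3462
  Equil       2.206     2.009
  solve Keq expr → x = -0.1731; check Q = 0.8296

Q₀ = 6.6967e+04; Q > K (proceeds reverse)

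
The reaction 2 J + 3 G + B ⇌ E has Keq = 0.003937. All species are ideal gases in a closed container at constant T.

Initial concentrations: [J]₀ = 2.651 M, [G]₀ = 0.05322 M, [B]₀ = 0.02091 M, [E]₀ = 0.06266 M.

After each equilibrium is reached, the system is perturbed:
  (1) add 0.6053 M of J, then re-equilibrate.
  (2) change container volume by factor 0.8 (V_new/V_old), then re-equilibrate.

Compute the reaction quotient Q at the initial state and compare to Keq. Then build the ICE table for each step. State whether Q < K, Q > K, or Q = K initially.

Q₀ = 2829 vs Keq = 0.003937 ⇒ Q>K, reverse
Step 1:
                   J          G          B          E
  Initial      2.651    0.05322    0.02091    0.06266
  Change      0.1252     0.1879    0.06262   -0.06262
  Equil        2.776     0.2411    0.08353 3.5523e-05
  solve Keq expr → x = -0.06262; check Q = 0.003937
Then add 0.6053 M of J.
Step 2:
                   J          G          B          E
  Initial      3.382     0.2411    0.08353 3.5523e-05
  Change  -3.4266e-05 -5.1399e-05 -1.7133e-05 1.7133e-05
  Equil        3.382      0.241    0.08352 5.2655e-05
  solve Keq expr → x = 1.7133e-05; check Q = 0.003937
Then change container volume by factor 0.8 (V_new/V_old).
Step 3:
                   J          G          B          E
  Initial      4.227     0.3013     0.1044 6.5819e-05
  Change  -2.6792e-04 -4.0188e-04 -1.3396e-04 1.3396e-04
  Equil        4.227     0.3009     0.1043 1.9978e-04
  solve Keq expr → x = 1.3396e-04; check Q = 0.003937

Q₀ = 2829; Q > K (proceeds reverse)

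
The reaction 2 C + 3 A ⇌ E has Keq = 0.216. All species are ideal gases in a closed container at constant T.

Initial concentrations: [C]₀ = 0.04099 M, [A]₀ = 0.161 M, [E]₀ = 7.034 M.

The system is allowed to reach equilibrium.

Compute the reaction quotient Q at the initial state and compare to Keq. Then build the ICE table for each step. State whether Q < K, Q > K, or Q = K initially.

Q₀ = 1.0032e+06 vs Keq = 0.216 ⇒ Q>K, reverse
Step 1:
                   C          A          E
  Initial    0.04099      0.161      7.034
  Change       1.459      2.189    -0.7295
  Equil          1.5       2.35      6.304
  solve Keq expr → x = -0.7295; check Q = 0.216

Q₀ = 1.0032e+06; Q > K (proceeds reverse)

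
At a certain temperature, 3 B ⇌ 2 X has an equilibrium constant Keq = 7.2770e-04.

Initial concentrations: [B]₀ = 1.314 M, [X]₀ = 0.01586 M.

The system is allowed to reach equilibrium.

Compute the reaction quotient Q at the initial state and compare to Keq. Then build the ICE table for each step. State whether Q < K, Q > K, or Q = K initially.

Q₀ = 1.1087e-04; Q < K (proceeds forward)

Q₀ = 1.1087e-04 vs Keq = 7.2770e-04 ⇒ Q<K, forward
Step 1:
                    B           X
  Initial       1.314     0.01586
  Change     -0.03476     0.02317
  Equil         1.279     0.03903
  solve Keq expr → x = 0.01159; check Q = 7.2770e-04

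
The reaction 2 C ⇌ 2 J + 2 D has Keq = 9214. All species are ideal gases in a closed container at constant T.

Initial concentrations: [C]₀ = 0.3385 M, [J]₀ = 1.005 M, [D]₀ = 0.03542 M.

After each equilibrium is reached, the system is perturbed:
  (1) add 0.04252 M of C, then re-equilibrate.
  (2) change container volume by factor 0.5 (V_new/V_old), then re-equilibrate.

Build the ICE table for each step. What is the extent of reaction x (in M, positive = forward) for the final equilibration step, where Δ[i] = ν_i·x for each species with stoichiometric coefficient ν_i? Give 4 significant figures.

x = -0.005691 M

Q₀ = 0.01106 vs Keq = 9214 ⇒ Q<K, forward
Step 1:
                    C           J           D
  I            0.3385       1.005     0.03542
  C           -0.3334      0.3334      0.3334
  E          0.005142       1.338      0.3688
  solve Keq expr → x = 0.1667; check Q = 9214
Then add 0.04252 M of C.
Step 2:
                    C           J           D
  I           0.04766       1.338      0.3688
  C          -0.04176     0.04176     0.04176
  E          0.005903        1.38      0.4105
  solve Keq expr → x = 0.02088; check Q = 9214
Then change container volume by factor 0.5 (V_new/V_old).
Step 3:
                    C           J           D
  I           0.01181        2.76      0.8211
  C           0.01138    -0.01138    -0.01138
  E           0.02319       2.749      0.8097
  solve Keq expr → x = -0.005691; check Q = 9214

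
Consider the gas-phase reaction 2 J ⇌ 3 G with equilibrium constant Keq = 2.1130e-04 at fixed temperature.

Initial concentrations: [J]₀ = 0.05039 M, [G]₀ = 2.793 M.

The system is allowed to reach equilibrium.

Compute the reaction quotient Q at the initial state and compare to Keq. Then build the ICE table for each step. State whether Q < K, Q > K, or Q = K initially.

Q₀ = 8581; Q > K (proceeds reverse)

Q₀ = 8581 vs Keq = 2.1130e-04 ⇒ Q>K, reverse
Step 1:
                    J           G
  init        0.05039       2.793
  Δ             1.802      -2.703
  eq            1.852     0.08984
  solve Keq expr → x = -0.9011; check Q = 2.1130e-04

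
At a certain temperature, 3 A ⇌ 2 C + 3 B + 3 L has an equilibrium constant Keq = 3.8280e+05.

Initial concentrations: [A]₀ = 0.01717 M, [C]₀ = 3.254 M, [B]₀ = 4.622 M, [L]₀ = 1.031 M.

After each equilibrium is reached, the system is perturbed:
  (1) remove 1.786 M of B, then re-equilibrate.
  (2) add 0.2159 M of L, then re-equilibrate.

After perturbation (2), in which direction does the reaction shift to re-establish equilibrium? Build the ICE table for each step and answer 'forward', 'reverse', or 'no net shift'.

Direction: reverse

Q₀ = 2.2635e+08 vs Keq = 3.8280e+05 ⇒ Q>K, reverse
Step 1:
                  A         C         B         L
  Initial   0.01717     3.254     4.622     1.031
  Change     0.1071  -0.07142   -0.1071   -0.1071
  Equil      0.1243     3.183     4.515    0.9239
  solve Keq expr → x = -0.03571; check Q = 3.8280e+05
Then remove 1.786 M of B.
Step 2:
                  A         C         B         L
  Initial    0.1243     3.183     2.729    0.9239
  Change   -0.04385   0.02923   0.04385   0.04385
  Equil     0.08045     3.212     2.773    0.9677
  solve Keq expr → x = 0.01462; check Q = 3.8280e+05
Then add 0.2159 M of L.
Step 3:
                  A         C         B         L
  Initial   0.08045     3.212     2.773     1.184
  Change    0.01586  -0.01057  -0.01586  -0.01586
  Equil     0.09631     3.201     2.757     1.168
  solve Keq expr → x = -0.005287; check Q = 3.8280e+05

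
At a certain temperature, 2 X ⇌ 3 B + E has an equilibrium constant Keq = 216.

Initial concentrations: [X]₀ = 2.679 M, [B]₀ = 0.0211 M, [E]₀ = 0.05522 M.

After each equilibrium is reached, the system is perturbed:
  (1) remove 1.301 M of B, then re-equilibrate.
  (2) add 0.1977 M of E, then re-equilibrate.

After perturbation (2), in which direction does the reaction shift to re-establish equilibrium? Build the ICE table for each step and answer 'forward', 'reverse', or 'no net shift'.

Q₀ = 7.2277e-08 vs Keq = 216 ⇒ Q<K, forward
Step 1:
                    X           B           E
  Initial       2.679      0.0211     0.05522
  Change       -2.226       3.339       1.113
  Equil         0.453        3.36       1.168
  solve Keq expr → x = 1.113; check Q = 216
Then remove 1.301 M of B.
Step 2:
                    X           B           E
  Initial       0.453       2.059       1.168
  Change      -0.1813      0.2719     0.09064
  Equil        0.2717       2.331       1.259
  solve Keq expr → x = 0.09064; check Q = 216
Then add 0.1977 M of E.
Step 3:
                    X           B           E
  Initial      0.2717       2.331       1.457
  Change      0.01545    -0.02317   -0.007723
  Equil        0.2871       2.308       1.449
  solve Keq expr → x = -0.007723; check Q = 216

Direction: reverse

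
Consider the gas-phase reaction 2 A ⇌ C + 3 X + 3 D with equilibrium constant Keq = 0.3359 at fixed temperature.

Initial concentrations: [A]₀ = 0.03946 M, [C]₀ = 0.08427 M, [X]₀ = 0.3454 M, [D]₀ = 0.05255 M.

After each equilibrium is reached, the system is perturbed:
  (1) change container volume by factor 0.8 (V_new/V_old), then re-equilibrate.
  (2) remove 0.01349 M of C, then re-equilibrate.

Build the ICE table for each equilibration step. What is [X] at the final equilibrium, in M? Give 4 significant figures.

Q₀ = 3.2363e-04 vs Keq = 0.3359 ⇒ Q<K, forward
Step 1:
                   A          C          X          D
  I          0.03946    0.08427     0.3454    0.05255
  C         -0.03479    0.01739    0.05218    0.05218
  E         0.004674     0.1017     0.3976     0.1047
  solve Keq expr → x = 0.01739; check Q = 0.3359
Then change container volume by factor 0.8 (V_new/V_old).
Step 2:
                   A          C          X          D
  I         0.005843     0.1271      0.497     0.1309
  C         0.003532  -0.001766  -0.005298  -0.005298
  E         0.009375     0.1253     0.4917     0.1256
  solve Keq expr → x = -0.001766; check Q = 0.3359
Then remove 0.01349 M of C.
Step 3:
                   A          C          X          D
  I         0.009375     0.1118     0.4917     0.1256
  C       -4.2550e-04 2.1275e-04 6.3825e-04 6.3825e-04
  E         0.008949      0.112     0.4923     0.1263
  solve Keq expr → x = 2.1275e-04; check Q = 0.3359

[X]_eq = 0.4923 M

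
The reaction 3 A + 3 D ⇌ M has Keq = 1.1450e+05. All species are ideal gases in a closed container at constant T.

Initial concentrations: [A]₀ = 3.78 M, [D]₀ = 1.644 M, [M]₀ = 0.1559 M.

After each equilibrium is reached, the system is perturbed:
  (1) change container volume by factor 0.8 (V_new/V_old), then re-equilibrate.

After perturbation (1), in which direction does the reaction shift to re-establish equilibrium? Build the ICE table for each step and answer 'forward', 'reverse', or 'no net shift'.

Direction: forward

Q₀ = 6.4963e-04 vs Keq = 1.1450e+05 ⇒ Q<K, forward
Step 1:
                  A         D         M
  I            3.78     1.644    0.1559
  C          -1.635    -1.635    0.5452
  E           2.145  0.008531    0.7011
  solve Keq expr → x = 0.5452; check Q = 1.1450e+05
Then change container volume by factor 0.8 (V_new/V_old).
Step 2:
                  A         D         M
  I           2.681   0.01066    0.8763
  C         -0.0033   -0.0033    0.0011
  E           2.677  0.007364    0.8774
  solve Keq expr → x = 0.0011; check Q = 1.1450e+05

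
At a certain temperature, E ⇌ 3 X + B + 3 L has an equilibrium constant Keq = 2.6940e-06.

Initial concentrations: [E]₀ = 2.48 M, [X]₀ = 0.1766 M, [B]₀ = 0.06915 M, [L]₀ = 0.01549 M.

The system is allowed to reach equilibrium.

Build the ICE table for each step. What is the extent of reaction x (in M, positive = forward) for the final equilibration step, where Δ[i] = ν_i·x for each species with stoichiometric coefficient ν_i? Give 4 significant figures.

x = 0.0393 M

Q₀ = 5.7078e-10 vs Keq = 2.6940e-06 ⇒ Q<K, forward
Step 1:
                    E           X           B           L
  Initial        2.48      0.1766     0.06915     0.01549
  Change      -0.0393      0.1179      0.0393      0.1179
  Equil         2.441      0.2945      0.1085      0.1334
  solve Keq expr → x = 0.0393; check Q = 2.6940e-06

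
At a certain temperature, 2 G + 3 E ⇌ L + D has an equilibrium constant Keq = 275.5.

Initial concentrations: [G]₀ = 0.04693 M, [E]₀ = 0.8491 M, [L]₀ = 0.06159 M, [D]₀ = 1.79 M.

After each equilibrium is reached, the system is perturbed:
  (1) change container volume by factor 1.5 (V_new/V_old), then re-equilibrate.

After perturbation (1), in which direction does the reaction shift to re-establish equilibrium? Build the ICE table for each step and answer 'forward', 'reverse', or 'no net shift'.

Q₀ = 81.77 vs Keq = 275.5 ⇒ Q<K, forward
Step 1:
                  G         E         L         D
  I         0.04693    0.8491   0.06159      1.79
  C        -0.01811  -0.02716  0.009054  0.009054
  E         0.02882    0.8219   0.07064     1.799
  solve Keq expr → x = 0.009054; check Q = 275.5
Then change container volume by factor 1.5 (V_new/V_old).
Step 2:
                  G         E         L         D
  I         0.01922     0.548    0.0471     1.199
  C         0.01209   0.01814 -0.006046 -0.006046
  E         0.03131    0.5661   0.04105     1.193
  solve Keq expr → x = -0.006046; check Q = 275.5

Direction: reverse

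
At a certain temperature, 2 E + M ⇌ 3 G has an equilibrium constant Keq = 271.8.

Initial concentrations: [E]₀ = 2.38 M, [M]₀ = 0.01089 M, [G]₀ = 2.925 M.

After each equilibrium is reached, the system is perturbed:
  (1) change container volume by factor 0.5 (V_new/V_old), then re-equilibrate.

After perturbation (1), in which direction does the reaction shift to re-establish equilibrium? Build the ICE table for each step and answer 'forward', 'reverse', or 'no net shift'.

Direction: no net shift

Q₀ = 405.7 vs Keq = 271.8 ⇒ Q>K, reverse
Step 1:
                  E         M         G
  init         2.38   0.01089     2.925
  Δ        0.009967  0.004983  -0.01495
  eq           2.39   0.01587      2.91
  solve Keq expr → x = -0.004983; check Q = 271.8
Then change container volume by factor 0.5 (V_new/V_old).
Step 2:
                  E         M         G
  init         4.78   0.03175      5.82
  Δ               0         0         0
  eq           4.78   0.03175      5.82
  solve Keq expr → x = 0; check Q = 271.8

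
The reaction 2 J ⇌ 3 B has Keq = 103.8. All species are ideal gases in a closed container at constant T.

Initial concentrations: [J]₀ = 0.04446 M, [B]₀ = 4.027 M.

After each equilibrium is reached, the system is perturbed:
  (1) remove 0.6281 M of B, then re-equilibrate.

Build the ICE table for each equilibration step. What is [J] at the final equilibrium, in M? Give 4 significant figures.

[J]_eq = 0.4555 M

Q₀ = 3.3037e+04 vs Keq = 103.8 ⇒ Q>K, reverse
Step 1:
                    J           B
  Initial     0.04446       4.027
  Change        0.527     -0.7905
  Equil        0.5715       3.236
  solve Keq expr → x = -0.2635; check Q = 103.8
Then remove 0.6281 M of B.
Step 2:
                    J           B
  Initial      0.5715       2.608
  Change       -0.116      0.1739
  Equil        0.4555       2.782
  solve Keq expr → x = 0.05798; check Q = 103.8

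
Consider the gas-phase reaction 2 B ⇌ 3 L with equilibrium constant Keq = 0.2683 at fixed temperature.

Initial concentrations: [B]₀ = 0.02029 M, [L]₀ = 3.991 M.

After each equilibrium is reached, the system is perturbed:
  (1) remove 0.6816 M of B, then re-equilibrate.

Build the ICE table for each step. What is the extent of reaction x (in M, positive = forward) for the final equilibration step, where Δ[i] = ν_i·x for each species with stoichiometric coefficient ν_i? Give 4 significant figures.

x = -0.06586 M

Q₀ = 1.5441e+05 vs Keq = 0.2683 ⇒ Q>K, reverse
Step 1:
                    B           L
  init        0.02029       3.991
  Δ             1.978      -2.968
  eq            1.999       1.023
  solve Keq expr → x = -0.9892; check Q = 0.2683
Then remove 0.6816 M of B.
Step 2:
                    B           L
  init          1.317       1.023
  Δ            0.1317     -0.1976
  eq            1.449      0.8258
  solve Keq expr → x = -0.06586; check Q = 0.2683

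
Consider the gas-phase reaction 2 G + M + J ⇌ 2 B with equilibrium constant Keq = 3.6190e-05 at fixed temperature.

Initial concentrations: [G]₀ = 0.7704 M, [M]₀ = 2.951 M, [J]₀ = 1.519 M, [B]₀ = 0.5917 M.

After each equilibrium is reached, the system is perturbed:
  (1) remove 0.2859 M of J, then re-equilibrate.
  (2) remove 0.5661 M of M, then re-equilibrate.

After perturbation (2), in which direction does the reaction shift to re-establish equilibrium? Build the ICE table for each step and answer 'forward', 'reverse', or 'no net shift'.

Direction: reverse

Q₀ = 0.1316 vs Keq = 3.6190e-05 ⇒ Q>K, reverse
Step 1:
                    G           M           J           B
  I            0.7704       2.951       1.519      0.5917
  C            0.5722      0.2861      0.2861     -0.5722
  E             1.343       3.237       1.805     0.01952
  solve Keq expr → x = -0.2861; check Q = 3.6190e-05
Then remove 0.2859 M of J.
Step 2:
                    G           M           J           B
  I             1.343       3.237       1.519     0.01952
  C          0.001585  7.9236e-04  7.9236e-04   -0.001585
  E             1.344       3.238        1.52     0.01794
  solve Keq expr → x = -7.9236e-04; check Q = 3.6190e-05
Then remove 0.5661 M of M.
Step 3:
                    G           M           J           B
  I             1.344       2.672        1.52     0.01794
  C          0.001617  8.0853e-04  8.0853e-04   -0.001617
  E             1.346       2.673       1.521     0.01632
  solve Keq expr → x = -8.0853e-04; check Q = 3.6190e-05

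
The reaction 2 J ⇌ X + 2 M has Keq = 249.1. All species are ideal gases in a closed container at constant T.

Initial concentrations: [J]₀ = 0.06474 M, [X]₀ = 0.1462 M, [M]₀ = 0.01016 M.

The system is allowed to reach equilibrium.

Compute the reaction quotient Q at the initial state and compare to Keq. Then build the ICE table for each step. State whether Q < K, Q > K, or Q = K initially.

Q₀ = 0.003601 vs Keq = 249.1 ⇒ Q<K, forward
Step 1:
                  J         X         M
  Initial   0.06474    0.1462   0.01016
  Change   -0.06279    0.0314   0.06279
  Equil    0.001948    0.1776   0.07295
  solve Keq expr → x = 0.0314; check Q = 249.1

Q₀ = 0.003601; Q < K (proceeds forward)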